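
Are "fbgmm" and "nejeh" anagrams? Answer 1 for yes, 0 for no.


Strings: "fbgmm", "nejeh"
Sorted first:  bfgmm
Sorted second: eehjn
Differ at position 0: 'b' vs 'e' => not anagrams

0


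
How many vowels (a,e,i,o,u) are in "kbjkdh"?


Input: kbjkdh
Checking each character:
  'k' at position 0: consonant
  'b' at position 1: consonant
  'j' at position 2: consonant
  'k' at position 3: consonant
  'd' at position 4: consonant
  'h' at position 5: consonant
Total vowels: 0

0


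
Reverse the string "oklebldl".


Input: oklebldl
Reading characters right to left:
  Position 7: 'l'
  Position 6: 'd'
  Position 5: 'l'
  Position 4: 'b'
  Position 3: 'e'
  Position 2: 'l'
  Position 1: 'k'
  Position 0: 'o'
Reversed: ldlbelko

ldlbelko


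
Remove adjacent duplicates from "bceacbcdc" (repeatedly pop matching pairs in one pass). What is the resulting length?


Input: bceacbcdc
Stack-based adjacent duplicate removal:
  Read 'b': push. Stack: b
  Read 'c': push. Stack: bc
  Read 'e': push. Stack: bce
  Read 'a': push. Stack: bcea
  Read 'c': push. Stack: bceac
  Read 'b': push. Stack: bceacb
  Read 'c': push. Stack: bceacbc
  Read 'd': push. Stack: bceacbcd
  Read 'c': push. Stack: bceacbcdc
Final stack: "bceacbcdc" (length 9)

9


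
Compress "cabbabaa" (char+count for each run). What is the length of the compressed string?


Input: cabbabaa
Runs:
  'c' x 1 => "c1"
  'a' x 1 => "a1"
  'b' x 2 => "b2"
  'a' x 1 => "a1"
  'b' x 1 => "b1"
  'a' x 2 => "a2"
Compressed: "c1a1b2a1b1a2"
Compressed length: 12

12


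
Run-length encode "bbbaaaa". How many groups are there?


Input: bbbaaaa
Scanning for consecutive runs:
  Group 1: 'b' x 3 (positions 0-2)
  Group 2: 'a' x 4 (positions 3-6)
Total groups: 2

2


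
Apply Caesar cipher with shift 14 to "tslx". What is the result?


Caesar cipher: shift "tslx" by 14
  't' (pos 19) + 14 = pos 7 = 'h'
  's' (pos 18) + 14 = pos 6 = 'g'
  'l' (pos 11) + 14 = pos 25 = 'z'
  'x' (pos 23) + 14 = pos 11 = 'l'
Result: hgzl

hgzl


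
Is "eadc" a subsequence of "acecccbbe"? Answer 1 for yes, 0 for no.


Check if "eadc" is a subsequence of "acecccbbe"
Greedy scan:
  Position 0 ('a'): no match needed
  Position 1 ('c'): no match needed
  Position 2 ('e'): matches sub[0] = 'e'
  Position 3 ('c'): no match needed
  Position 4 ('c'): no match needed
  Position 5 ('c'): no match needed
  Position 6 ('b'): no match needed
  Position 7 ('b'): no match needed
  Position 8 ('e'): no match needed
Only matched 1/4 characters => not a subsequence

0


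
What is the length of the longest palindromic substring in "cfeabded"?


Input: "cfeabded"
Checking substrings for palindromes:
  [5:8] "ded" (len 3) => palindrome
Longest palindromic substring: "ded" with length 3

3


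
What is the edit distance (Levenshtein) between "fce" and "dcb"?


Computing edit distance: "fce" -> "dcb"
DP table:
           d    c    b
      0    1    2    3
  f   1    1    2    3
  c   2    2    1    2
  e   3    3    2    2
Edit distance = dp[3][3] = 2

2


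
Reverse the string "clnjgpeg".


Input: clnjgpeg
Reading characters right to left:
  Position 7: 'g'
  Position 6: 'e'
  Position 5: 'p'
  Position 4: 'g'
  Position 3: 'j'
  Position 2: 'n'
  Position 1: 'l'
  Position 0: 'c'
Reversed: gepgjnlc

gepgjnlc


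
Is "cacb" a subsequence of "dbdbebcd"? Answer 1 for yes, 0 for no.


Check if "cacb" is a subsequence of "dbdbebcd"
Greedy scan:
  Position 0 ('d'): no match needed
  Position 1 ('b'): no match needed
  Position 2 ('d'): no match needed
  Position 3 ('b'): no match needed
  Position 4 ('e'): no match needed
  Position 5 ('b'): no match needed
  Position 6 ('c'): matches sub[0] = 'c'
  Position 7 ('d'): no match needed
Only matched 1/4 characters => not a subsequence

0


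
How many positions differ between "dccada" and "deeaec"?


Comparing "dccada" and "deeaec" position by position:
  Position 0: 'd' vs 'd' => same
  Position 1: 'c' vs 'e' => DIFFER
  Position 2: 'c' vs 'e' => DIFFER
  Position 3: 'a' vs 'a' => same
  Position 4: 'd' vs 'e' => DIFFER
  Position 5: 'a' vs 'c' => DIFFER
Positions that differ: 4

4


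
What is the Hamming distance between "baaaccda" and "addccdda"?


Comparing "baaaccda" and "addccdda" position by position:
  Position 0: 'b' vs 'a' => differ
  Position 1: 'a' vs 'd' => differ
  Position 2: 'a' vs 'd' => differ
  Position 3: 'a' vs 'c' => differ
  Position 4: 'c' vs 'c' => same
  Position 5: 'c' vs 'd' => differ
  Position 6: 'd' vs 'd' => same
  Position 7: 'a' vs 'a' => same
Total differences (Hamming distance): 5

5


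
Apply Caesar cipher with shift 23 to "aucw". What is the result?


Caesar cipher: shift "aucw" by 23
  'a' (pos 0) + 23 = pos 23 = 'x'
  'u' (pos 20) + 23 = pos 17 = 'r'
  'c' (pos 2) + 23 = pos 25 = 'z'
  'w' (pos 22) + 23 = pos 19 = 't'
Result: xrzt

xrzt


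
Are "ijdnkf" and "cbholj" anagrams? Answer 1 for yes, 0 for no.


Strings: "ijdnkf", "cbholj"
Sorted first:  dfijkn
Sorted second: bchjlo
Differ at position 0: 'd' vs 'b' => not anagrams

0


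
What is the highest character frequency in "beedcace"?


Input: beedcace
Character counts:
  'a': 1
  'b': 1
  'c': 2
  'd': 1
  'e': 3
Maximum frequency: 3

3


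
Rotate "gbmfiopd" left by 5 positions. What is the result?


Input: "gbmfiopd", rotate left by 5
First 5 characters: "gbmfi"
Remaining characters: "opd"
Concatenate remaining + first: "opd" + "gbmfi" = "opdgbmfi"

opdgbmfi


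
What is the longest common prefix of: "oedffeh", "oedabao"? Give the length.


Words: oedffeh, oedabao
  Position 0: all 'o' => match
  Position 1: all 'e' => match
  Position 2: all 'd' => match
  Position 3: ('f', 'a') => mismatch, stop
LCP = "oed" (length 3)

3


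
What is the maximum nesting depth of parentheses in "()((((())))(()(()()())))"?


Input: "()((((())))(()(()()())))"
Tracking depth:
  Position 0 '(': depth becomes 1
  Position 1 ')': depth becomes 0
  Position 2 '(': depth becomes 1
  Position 3 '(': depth becomes 2
  Position 4 '(': depth becomes 3
  Position 5 '(': depth becomes 4
  Position 6 '(': depth becomes 5
  Position 7 ')': depth becomes 4
  Position 8 ')': depth becomes 3
  Position 9 ')': depth becomes 2
  Position 10 ')': depth becomes 1
  Position 11 '(': depth becomes 2
  Position 12 '(': depth becomes 3
  Position 13 ')': depth becomes 2
  Position 14 '(': depth becomes 3
  Position 15 '(': depth becomes 4
  Position 16 ')': depth becomes 3
  Position 17 '(': depth becomes 4
  Position 18 ')': depth becomes 3
  Position 19 '(': depth becomes 4
  Position 20 ')': depth becomes 3
  Position 21 ')': depth becomes 2
  Position 22 ')': depth becomes 1
  Position 23 ')': depth becomes 0
Maximum depth reached: 5

5


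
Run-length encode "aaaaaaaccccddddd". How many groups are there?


Input: aaaaaaaccccddddd
Scanning for consecutive runs:
  Group 1: 'a' x 7 (positions 0-6)
  Group 2: 'c' x 4 (positions 7-10)
  Group 3: 'd' x 5 (positions 11-15)
Total groups: 3

3


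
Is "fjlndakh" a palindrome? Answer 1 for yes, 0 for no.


Input: fjlndakh
Reversed: hkadnljf
  Compare pos 0 ('f') with pos 7 ('h'): MISMATCH
  Compare pos 1 ('j') with pos 6 ('k'): MISMATCH
  Compare pos 2 ('l') with pos 5 ('a'): MISMATCH
  Compare pos 3 ('n') with pos 4 ('d'): MISMATCH
Result: not a palindrome

0


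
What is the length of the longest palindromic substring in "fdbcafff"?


Input: "fdbcafff"
Checking substrings for palindromes:
  [5:8] "fff" (len 3) => palindrome
  [5:7] "ff" (len 2) => palindrome
  [6:8] "ff" (len 2) => palindrome
Longest palindromic substring: "fff" with length 3

3


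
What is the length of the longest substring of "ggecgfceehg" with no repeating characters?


Input: "ggecgfceehg"
Sliding window (track last position of each char):
  Position 0 ('g'): window [0,0] length 1 -- new best
  Position 1 ('g'): repeat (last at 0), move window start to 1
  Position 1 ('g'): window [1,1] length 1
  Position 2 ('e'): window [1,2] length 2 -- new best
  Position 3 ('c'): window [1,3] length 3 -- new best
  Position 4 ('g'): repeat (last at 1), move window start to 2
  Position 4 ('g'): window [2,4] length 3
  Position 5 ('f'): window [2,5] length 4 -- new best
  Position 6 ('c'): repeat (last at 3), move window start to 4
  Position 6 ('c'): window [4,6] length 3
  Position 7 ('e'): window [4,7] length 4
  Position 8 ('e'): repeat (last at 7), move window start to 8
  Position 8 ('e'): window [8,8] length 1
  Position 9 ('h'): window [8,9] length 2
  Position 10 ('g'): window [8,10] length 3
Longest substring with no repeats: "ecgf" with length 4

4


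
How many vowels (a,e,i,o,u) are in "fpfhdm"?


Input: fpfhdm
Checking each character:
  'f' at position 0: consonant
  'p' at position 1: consonant
  'f' at position 2: consonant
  'h' at position 3: consonant
  'd' at position 4: consonant
  'm' at position 5: consonant
Total vowels: 0

0


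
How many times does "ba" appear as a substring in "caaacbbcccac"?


Searching for "ba" in "caaacbbcccac"
Scanning each position:
  Position 0: "ca" => no
  Position 1: "aa" => no
  Position 2: "aa" => no
  Position 3: "ac" => no
  Position 4: "cb" => no
  Position 5: "bb" => no
  Position 6: "bc" => no
  Position 7: "cc" => no
  Position 8: "cc" => no
  Position 9: "ca" => no
  Position 10: "ac" => no
Total occurrences: 0

0


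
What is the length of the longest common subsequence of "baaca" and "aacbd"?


LCS of "baaca" and "aacbd"
DP table:
           a    a    c    b    d
      0    0    0    0    0    0
  b   0    0    0    0    1    1
  a   0    1    1    1    1    1
  a   0    1    2    2    2    2
  c   0    1    2    3    3    3
  a   0    1    2    3    3    3
LCS length = dp[5][5] = 3

3


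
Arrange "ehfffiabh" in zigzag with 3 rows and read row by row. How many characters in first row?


Zigzag "ehfffiabh" into 3 rows:
Placing characters:
  'e' => row 0
  'h' => row 1
  'f' => row 2
  'f' => row 1
  'f' => row 0
  'i' => row 1
  'a' => row 2
  'b' => row 1
  'h' => row 0
Rows:
  Row 0: "efh"
  Row 1: "hfib"
  Row 2: "fa"
First row length: 3

3


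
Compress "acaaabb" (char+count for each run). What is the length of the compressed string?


Input: acaaabb
Runs:
  'a' x 1 => "a1"
  'c' x 1 => "c1"
  'a' x 3 => "a3"
  'b' x 2 => "b2"
Compressed: "a1c1a3b2"
Compressed length: 8

8


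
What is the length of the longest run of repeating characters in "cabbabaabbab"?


Input: "cabbabaabbab"
Scanning for longest run:
  Position 1 ('a'): new char, reset run to 1
  Position 2 ('b'): new char, reset run to 1
  Position 3 ('b'): continues run of 'b', length=2
  Position 4 ('a'): new char, reset run to 1
  Position 5 ('b'): new char, reset run to 1
  Position 6 ('a'): new char, reset run to 1
  Position 7 ('a'): continues run of 'a', length=2
  Position 8 ('b'): new char, reset run to 1
  Position 9 ('b'): continues run of 'b', length=2
  Position 10 ('a'): new char, reset run to 1
  Position 11 ('b'): new char, reset run to 1
Longest run: 'b' with length 2

2


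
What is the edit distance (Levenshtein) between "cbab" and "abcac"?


Computing edit distance: "cbab" -> "abcac"
DP table:
           a    b    c    a    c
      0    1    2    3    4    5
  c   1    1    2    2    3    4
  b   2    2    1    2    3    4
  a   3    2    2    2    2    3
  b   4    3    2    3    3    3
Edit distance = dp[4][5] = 3

3


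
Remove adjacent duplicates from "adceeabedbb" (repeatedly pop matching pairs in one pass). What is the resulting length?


Input: adceeabedbb
Stack-based adjacent duplicate removal:
  Read 'a': push. Stack: a
  Read 'd': push. Stack: ad
  Read 'c': push. Stack: adc
  Read 'e': push. Stack: adce
  Read 'e': matches stack top 'e' => pop. Stack: adc
  Read 'a': push. Stack: adca
  Read 'b': push. Stack: adcab
  Read 'e': push. Stack: adcabe
  Read 'd': push. Stack: adcabed
  Read 'b': push. Stack: adcabedb
  Read 'b': matches stack top 'b' => pop. Stack: adcabed
Final stack: "adcabed" (length 7)

7


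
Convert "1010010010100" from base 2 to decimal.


Input: "1010010010100" in base 2
Positional expansion:
  Digit '1' (value 1) x 2^12 = 4096
  Digit '0' (value 0) x 2^11 = 0
  Digit '1' (value 1) x 2^10 = 1024
  Digit '0' (value 0) x 2^9 = 0
  Digit '0' (value 0) x 2^8 = 0
  Digit '1' (value 1) x 2^7 = 128
  Digit '0' (value 0) x 2^6 = 0
  Digit '0' (value 0) x 2^5 = 0
  Digit '1' (value 1) x 2^4 = 16
  Digit '0' (value 0) x 2^3 = 0
  Digit '1' (value 1) x 2^2 = 4
  Digit '0' (value 0) x 2^1 = 0
  Digit '0' (value 0) x 2^0 = 0
Sum = 5268

5268


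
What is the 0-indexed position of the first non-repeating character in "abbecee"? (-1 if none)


Input: abbecee
Character frequencies:
  'a': 1
  'b': 2
  'c': 1
  'e': 3
Scanning left to right for freq == 1:
  Position 0 ('a'): unique! => answer = 0

0


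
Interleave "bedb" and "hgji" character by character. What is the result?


Interleaving "bedb" and "hgji":
  Position 0: 'b' from first, 'h' from second => "bh"
  Position 1: 'e' from first, 'g' from second => "eg"
  Position 2: 'd' from first, 'j' from second => "dj"
  Position 3: 'b' from first, 'i' from second => "bi"
Result: bhegdjbi

bhegdjbi


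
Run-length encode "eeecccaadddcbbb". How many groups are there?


Input: eeecccaadddcbbb
Scanning for consecutive runs:
  Group 1: 'e' x 3 (positions 0-2)
  Group 2: 'c' x 3 (positions 3-5)
  Group 3: 'a' x 2 (positions 6-7)
  Group 4: 'd' x 3 (positions 8-10)
  Group 5: 'c' x 1 (positions 11-11)
  Group 6: 'b' x 3 (positions 12-14)
Total groups: 6

6


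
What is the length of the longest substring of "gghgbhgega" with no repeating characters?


Input: "gghgbhgega"
Sliding window (track last position of each char):
  Position 0 ('g'): window [0,0] length 1 -- new best
  Position 1 ('g'): repeat (last at 0), move window start to 1
  Position 1 ('g'): window [1,1] length 1
  Position 2 ('h'): window [1,2] length 2 -- new best
  Position 3 ('g'): repeat (last at 1), move window start to 2
  Position 3 ('g'): window [2,3] length 2
  Position 4 ('b'): window [2,4] length 3 -- new best
  Position 5 ('h'): repeat (last at 2), move window start to 3
  Position 5 ('h'): window [3,5] length 3
  Position 6 ('g'): repeat (last at 3), move window start to 4
  Position 6 ('g'): window [4,6] length 3
  Position 7 ('e'): window [4,7] length 4 -- new best
  Position 8 ('g'): repeat (last at 6), move window start to 7
  Position 8 ('g'): window [7,8] length 2
  Position 9 ('a'): window [7,9] length 3
Longest substring with no repeats: "bhge" with length 4

4


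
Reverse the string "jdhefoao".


Input: jdhefoao
Reading characters right to left:
  Position 7: 'o'
  Position 6: 'a'
  Position 5: 'o'
  Position 4: 'f'
  Position 3: 'e'
  Position 2: 'h'
  Position 1: 'd'
  Position 0: 'j'
Reversed: oaofehdj

oaofehdj


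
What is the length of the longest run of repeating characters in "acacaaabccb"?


Input: "acacaaabccb"
Scanning for longest run:
  Position 1 ('c'): new char, reset run to 1
  Position 2 ('a'): new char, reset run to 1
  Position 3 ('c'): new char, reset run to 1
  Position 4 ('a'): new char, reset run to 1
  Position 5 ('a'): continues run of 'a', length=2
  Position 6 ('a'): continues run of 'a', length=3
  Position 7 ('b'): new char, reset run to 1
  Position 8 ('c'): new char, reset run to 1
  Position 9 ('c'): continues run of 'c', length=2
  Position 10 ('b'): new char, reset run to 1
Longest run: 'a' with length 3

3


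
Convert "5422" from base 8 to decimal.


Input: "5422" in base 8
Positional expansion:
  Digit '5' (value 5) x 8^3 = 2560
  Digit '4' (value 4) x 8^2 = 256
  Digit '2' (value 2) x 8^1 = 16
  Digit '2' (value 2) x 8^0 = 2
Sum = 2834

2834


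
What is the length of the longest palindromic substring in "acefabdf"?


Input: "acefabdf"
Checking substrings for palindromes:
  No multi-char palindromic substrings found
Longest palindromic substring: "a" with length 1

1


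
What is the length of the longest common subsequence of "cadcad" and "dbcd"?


LCS of "cadcad" and "dbcd"
DP table:
           d    b    c    d
      0    0    0    0    0
  c   0    0    0    1    1
  a   0    0    0    1    1
  d   0    1    1    1    2
  c   0    1    1    2    2
  a   0    1    1    2    2
  d   0    1    1    2    3
LCS length = dp[6][4] = 3

3


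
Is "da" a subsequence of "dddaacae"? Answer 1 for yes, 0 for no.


Check if "da" is a subsequence of "dddaacae"
Greedy scan:
  Position 0 ('d'): matches sub[0] = 'd'
  Position 1 ('d'): no match needed
  Position 2 ('d'): no match needed
  Position 3 ('a'): matches sub[1] = 'a'
  Position 4 ('a'): no match needed
  Position 5 ('c'): no match needed
  Position 6 ('a'): no match needed
  Position 7 ('e'): no match needed
All 2 characters matched => is a subsequence

1


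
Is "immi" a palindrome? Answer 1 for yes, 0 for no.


Input: immi
Reversed: immi
  Compare pos 0 ('i') with pos 3 ('i'): match
  Compare pos 1 ('m') with pos 2 ('m'): match
Result: palindrome

1


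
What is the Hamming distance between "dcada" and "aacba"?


Comparing "dcada" and "aacba" position by position:
  Position 0: 'd' vs 'a' => differ
  Position 1: 'c' vs 'a' => differ
  Position 2: 'a' vs 'c' => differ
  Position 3: 'd' vs 'b' => differ
  Position 4: 'a' vs 'a' => same
Total differences (Hamming distance): 4

4


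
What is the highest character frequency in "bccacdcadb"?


Input: bccacdcadb
Character counts:
  'a': 2
  'b': 2
  'c': 4
  'd': 2
Maximum frequency: 4

4


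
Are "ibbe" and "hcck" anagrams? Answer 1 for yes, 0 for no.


Strings: "ibbe", "hcck"
Sorted first:  bbei
Sorted second: cchk
Differ at position 0: 'b' vs 'c' => not anagrams

0


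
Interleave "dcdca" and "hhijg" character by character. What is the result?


Interleaving "dcdca" and "hhijg":
  Position 0: 'd' from first, 'h' from second => "dh"
  Position 1: 'c' from first, 'h' from second => "ch"
  Position 2: 'd' from first, 'i' from second => "di"
  Position 3: 'c' from first, 'j' from second => "cj"
  Position 4: 'a' from first, 'g' from second => "ag"
Result: dhchdicjag

dhchdicjag


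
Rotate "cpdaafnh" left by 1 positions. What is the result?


Input: "cpdaafnh", rotate left by 1
First 1 characters: "c"
Remaining characters: "pdaafnh"
Concatenate remaining + first: "pdaafnh" + "c" = "pdaafnhc"

pdaafnhc


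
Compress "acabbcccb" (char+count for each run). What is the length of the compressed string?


Input: acabbcccb
Runs:
  'a' x 1 => "a1"
  'c' x 1 => "c1"
  'a' x 1 => "a1"
  'b' x 2 => "b2"
  'c' x 3 => "c3"
  'b' x 1 => "b1"
Compressed: "a1c1a1b2c3b1"
Compressed length: 12

12


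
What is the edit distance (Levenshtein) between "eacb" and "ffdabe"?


Computing edit distance: "eacb" -> "ffdabe"
DP table:
           f    f    d    a    b    e
      0    1    2    3    4    5    6
  e   1    1    2    3    4    5    5
  a   2    2    2    3    3    4    5
  c   3    3    3    3    4    4    5
  b   4    4    4    4    4    4    5
Edit distance = dp[4][6] = 5

5


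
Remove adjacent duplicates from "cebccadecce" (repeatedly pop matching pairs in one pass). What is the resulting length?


Input: cebccadecce
Stack-based adjacent duplicate removal:
  Read 'c': push. Stack: c
  Read 'e': push. Stack: ce
  Read 'b': push. Stack: ceb
  Read 'c': push. Stack: cebc
  Read 'c': matches stack top 'c' => pop. Stack: ceb
  Read 'a': push. Stack: ceba
  Read 'd': push. Stack: cebad
  Read 'e': push. Stack: cebade
  Read 'c': push. Stack: cebadec
  Read 'c': matches stack top 'c' => pop. Stack: cebade
  Read 'e': matches stack top 'e' => pop. Stack: cebad
Final stack: "cebad" (length 5)

5


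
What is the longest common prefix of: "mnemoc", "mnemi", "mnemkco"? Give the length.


Words: mnemoc, mnemi, mnemkco
  Position 0: all 'm' => match
  Position 1: all 'n' => match
  Position 2: all 'e' => match
  Position 3: all 'm' => match
  Position 4: ('o', 'i', 'k') => mismatch, stop
LCP = "mnem" (length 4)

4


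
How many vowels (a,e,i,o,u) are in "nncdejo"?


Input: nncdejo
Checking each character:
  'n' at position 0: consonant
  'n' at position 1: consonant
  'c' at position 2: consonant
  'd' at position 3: consonant
  'e' at position 4: vowel (running total: 1)
  'j' at position 5: consonant
  'o' at position 6: vowel (running total: 2)
Total vowels: 2

2


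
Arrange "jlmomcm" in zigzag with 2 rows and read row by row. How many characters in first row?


Zigzag "jlmomcm" into 2 rows:
Placing characters:
  'j' => row 0
  'l' => row 1
  'm' => row 0
  'o' => row 1
  'm' => row 0
  'c' => row 1
  'm' => row 0
Rows:
  Row 0: "jmmm"
  Row 1: "loc"
First row length: 4

4


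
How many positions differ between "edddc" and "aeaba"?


Comparing "edddc" and "aeaba" position by position:
  Position 0: 'e' vs 'a' => DIFFER
  Position 1: 'd' vs 'e' => DIFFER
  Position 2: 'd' vs 'a' => DIFFER
  Position 3: 'd' vs 'b' => DIFFER
  Position 4: 'c' vs 'a' => DIFFER
Positions that differ: 5

5


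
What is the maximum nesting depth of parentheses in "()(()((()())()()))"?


Input: "()(()((()())()()))"
Tracking depth:
  Position 0 '(': depth becomes 1
  Position 1 ')': depth becomes 0
  Position 2 '(': depth becomes 1
  Position 3 '(': depth becomes 2
  Position 4 ')': depth becomes 1
  Position 5 '(': depth becomes 2
  Position 6 '(': depth becomes 3
  Position 7 '(': depth becomes 4
  Position 8 ')': depth becomes 3
  Position 9 '(': depth becomes 4
  Position 10 ')': depth becomes 3
  Position 11 ')': depth becomes 2
  Position 12 '(': depth becomes 3
  Position 13 ')': depth becomes 2
  Position 14 '(': depth becomes 3
  Position 15 ')': depth becomes 2
  Position 16 ')': depth becomes 1
  Position 17 ')': depth becomes 0
Maximum depth reached: 4

4


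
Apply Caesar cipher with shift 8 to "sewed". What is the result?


Caesar cipher: shift "sewed" by 8
  's' (pos 18) + 8 = pos 0 = 'a'
  'e' (pos 4) + 8 = pos 12 = 'm'
  'w' (pos 22) + 8 = pos 4 = 'e'
  'e' (pos 4) + 8 = pos 12 = 'm'
  'd' (pos 3) + 8 = pos 11 = 'l'
Result: ameml

ameml


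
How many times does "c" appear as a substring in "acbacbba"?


Searching for "c" in "acbacbba"
Scanning each position:
  Position 0: "a" => no
  Position 1: "c" => MATCH
  Position 2: "b" => no
  Position 3: "a" => no
  Position 4: "c" => MATCH
  Position 5: "b" => no
  Position 6: "b" => no
  Position 7: "a" => no
Total occurrences: 2

2


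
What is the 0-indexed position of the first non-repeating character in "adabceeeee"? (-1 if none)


Input: adabceeeee
Character frequencies:
  'a': 2
  'b': 1
  'c': 1
  'd': 1
  'e': 5
Scanning left to right for freq == 1:
  Position 0 ('a'): freq=2, skip
  Position 1 ('d'): unique! => answer = 1

1


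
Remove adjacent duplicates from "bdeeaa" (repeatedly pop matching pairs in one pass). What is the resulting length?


Input: bdeeaa
Stack-based adjacent duplicate removal:
  Read 'b': push. Stack: b
  Read 'd': push. Stack: bd
  Read 'e': push. Stack: bde
  Read 'e': matches stack top 'e' => pop. Stack: bd
  Read 'a': push. Stack: bda
  Read 'a': matches stack top 'a' => pop. Stack: bd
Final stack: "bd" (length 2)

2


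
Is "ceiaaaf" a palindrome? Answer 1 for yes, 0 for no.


Input: ceiaaaf
Reversed: faaaiec
  Compare pos 0 ('c') with pos 6 ('f'): MISMATCH
  Compare pos 1 ('e') with pos 5 ('a'): MISMATCH
  Compare pos 2 ('i') with pos 4 ('a'): MISMATCH
Result: not a palindrome

0


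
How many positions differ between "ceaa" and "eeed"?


Comparing "ceaa" and "eeed" position by position:
  Position 0: 'c' vs 'e' => DIFFER
  Position 1: 'e' vs 'e' => same
  Position 2: 'a' vs 'e' => DIFFER
  Position 3: 'a' vs 'd' => DIFFER
Positions that differ: 3

3


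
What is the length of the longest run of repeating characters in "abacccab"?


Input: "abacccab"
Scanning for longest run:
  Position 1 ('b'): new char, reset run to 1
  Position 2 ('a'): new char, reset run to 1
  Position 3 ('c'): new char, reset run to 1
  Position 4 ('c'): continues run of 'c', length=2
  Position 5 ('c'): continues run of 'c', length=3
  Position 6 ('a'): new char, reset run to 1
  Position 7 ('b'): new char, reset run to 1
Longest run: 'c' with length 3

3


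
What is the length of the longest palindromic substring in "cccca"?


Input: "cccca"
Checking substrings for palindromes:
  [0:4] "cccc" (len 4) => palindrome
  [0:3] "ccc" (len 3) => palindrome
  [1:4] "ccc" (len 3) => palindrome
  [0:2] "cc" (len 2) => palindrome
  [1:3] "cc" (len 2) => palindrome
  [2:4] "cc" (len 2) => palindrome
Longest palindromic substring: "cccc" with length 4

4


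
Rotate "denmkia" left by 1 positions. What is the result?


Input: "denmkia", rotate left by 1
First 1 characters: "d"
Remaining characters: "enmkia"
Concatenate remaining + first: "enmkia" + "d" = "enmkiad"

enmkiad


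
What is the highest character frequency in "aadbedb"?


Input: aadbedb
Character counts:
  'a': 2
  'b': 2
  'd': 2
  'e': 1
Maximum frequency: 2

2


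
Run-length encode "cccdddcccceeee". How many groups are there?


Input: cccdddcccceeee
Scanning for consecutive runs:
  Group 1: 'c' x 3 (positions 0-2)
  Group 2: 'd' x 3 (positions 3-5)
  Group 3: 'c' x 4 (positions 6-9)
  Group 4: 'e' x 4 (positions 10-13)
Total groups: 4

4


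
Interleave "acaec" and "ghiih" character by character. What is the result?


Interleaving "acaec" and "ghiih":
  Position 0: 'a' from first, 'g' from second => "ag"
  Position 1: 'c' from first, 'h' from second => "ch"
  Position 2: 'a' from first, 'i' from second => "ai"
  Position 3: 'e' from first, 'i' from second => "ei"
  Position 4: 'c' from first, 'h' from second => "ch"
Result: agchaieich

agchaieich


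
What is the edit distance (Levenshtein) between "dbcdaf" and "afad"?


Computing edit distance: "dbcdaf" -> "afad"
DP table:
           a    f    a    d
      0    1    2    3    4
  d   1    1    2    3    3
  b   2    2    2    3    4
  c   3    3    3    3    4
  d   4    4    4    4    3
  a   5    4    5    4    4
  f   6    5    4    5    5
Edit distance = dp[6][4] = 5

5


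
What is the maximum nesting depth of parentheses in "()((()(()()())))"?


Input: "()((()(()()())))"
Tracking depth:
  Position 0 '(': depth becomes 1
  Position 1 ')': depth becomes 0
  Position 2 '(': depth becomes 1
  Position 3 '(': depth becomes 2
  Position 4 '(': depth becomes 3
  Position 5 ')': depth becomes 2
  Position 6 '(': depth becomes 3
  Position 7 '(': depth becomes 4
  Position 8 ')': depth becomes 3
  Position 9 '(': depth becomes 4
  Position 10 ')': depth becomes 3
  Position 11 '(': depth becomes 4
  Position 12 ')': depth becomes 3
  Position 13 ')': depth becomes 2
  Position 14 ')': depth becomes 1
  Position 15 ')': depth becomes 0
Maximum depth reached: 4

4


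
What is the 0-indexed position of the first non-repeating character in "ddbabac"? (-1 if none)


Input: ddbabac
Character frequencies:
  'a': 2
  'b': 2
  'c': 1
  'd': 2
Scanning left to right for freq == 1:
  Position 0 ('d'): freq=2, skip
  Position 1 ('d'): freq=2, skip
  Position 2 ('b'): freq=2, skip
  Position 3 ('a'): freq=2, skip
  Position 4 ('b'): freq=2, skip
  Position 5 ('a'): freq=2, skip
  Position 6 ('c'): unique! => answer = 6

6


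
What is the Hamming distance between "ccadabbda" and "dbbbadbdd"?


Comparing "ccadabbda" and "dbbbadbdd" position by position:
  Position 0: 'c' vs 'd' => differ
  Position 1: 'c' vs 'b' => differ
  Position 2: 'a' vs 'b' => differ
  Position 3: 'd' vs 'b' => differ
  Position 4: 'a' vs 'a' => same
  Position 5: 'b' vs 'd' => differ
  Position 6: 'b' vs 'b' => same
  Position 7: 'd' vs 'd' => same
  Position 8: 'a' vs 'd' => differ
Total differences (Hamming distance): 6

6


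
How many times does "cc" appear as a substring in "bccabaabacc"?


Searching for "cc" in "bccabaabacc"
Scanning each position:
  Position 0: "bc" => no
  Position 1: "cc" => MATCH
  Position 2: "ca" => no
  Position 3: "ab" => no
  Position 4: "ba" => no
  Position 5: "aa" => no
  Position 6: "ab" => no
  Position 7: "ba" => no
  Position 8: "ac" => no
  Position 9: "cc" => MATCH
Total occurrences: 2

2


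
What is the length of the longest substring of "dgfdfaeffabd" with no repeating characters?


Input: "dgfdfaeffabd"
Sliding window (track last position of each char):
  Position 0 ('d'): window [0,0] length 1 -- new best
  Position 1 ('g'): window [0,1] length 2 -- new best
  Position 2 ('f'): window [0,2] length 3 -- new best
  Position 3 ('d'): repeat (last at 0), move window start to 1
  Position 3 ('d'): window [1,3] length 3
  Position 4 ('f'): repeat (last at 2), move window start to 3
  Position 4 ('f'): window [3,4] length 2
  Position 5 ('a'): window [3,5] length 3
  Position 6 ('e'): window [3,6] length 4 -- new best
  Position 7 ('f'): repeat (last at 4), move window start to 5
  Position 7 ('f'): window [5,7] length 3
  Position 8 ('f'): repeat (last at 7), move window start to 8
  Position 8 ('f'): window [8,8] length 1
  Position 9 ('a'): window [8,9] length 2
  Position 10 ('b'): window [8,10] length 3
  Position 11 ('d'): window [8,11] length 4
Longest substring with no repeats: "dfae" with length 4

4


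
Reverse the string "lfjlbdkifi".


Input: lfjlbdkifi
Reading characters right to left:
  Position 9: 'i'
  Position 8: 'f'
  Position 7: 'i'
  Position 6: 'k'
  Position 5: 'd'
  Position 4: 'b'
  Position 3: 'l'
  Position 2: 'j'
  Position 1: 'f'
  Position 0: 'l'
Reversed: ifikdbljfl

ifikdbljfl


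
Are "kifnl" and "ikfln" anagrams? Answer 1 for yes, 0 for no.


Strings: "kifnl", "ikfln"
Sorted first:  fikln
Sorted second: fikln
Sorted forms match => anagrams

1


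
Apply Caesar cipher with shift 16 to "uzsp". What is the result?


Caesar cipher: shift "uzsp" by 16
  'u' (pos 20) + 16 = pos 10 = 'k'
  'z' (pos 25) + 16 = pos 15 = 'p'
  's' (pos 18) + 16 = pos 8 = 'i'
  'p' (pos 15) + 16 = pos 5 = 'f'
Result: kpif

kpif


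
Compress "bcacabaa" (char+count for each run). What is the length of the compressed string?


Input: bcacabaa
Runs:
  'b' x 1 => "b1"
  'c' x 1 => "c1"
  'a' x 1 => "a1"
  'c' x 1 => "c1"
  'a' x 1 => "a1"
  'b' x 1 => "b1"
  'a' x 2 => "a2"
Compressed: "b1c1a1c1a1b1a2"
Compressed length: 14

14


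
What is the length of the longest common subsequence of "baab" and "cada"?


LCS of "baab" and "cada"
DP table:
           c    a    d    a
      0    0    0    0    0
  b   0    0    0    0    0
  a   0    0    1    1    1
  a   0    0    1    1    2
  b   0    0    1    1    2
LCS length = dp[4][4] = 2

2


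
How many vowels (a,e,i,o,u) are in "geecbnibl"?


Input: geecbnibl
Checking each character:
  'g' at position 0: consonant
  'e' at position 1: vowel (running total: 1)
  'e' at position 2: vowel (running total: 2)
  'c' at position 3: consonant
  'b' at position 4: consonant
  'n' at position 5: consonant
  'i' at position 6: vowel (running total: 3)
  'b' at position 7: consonant
  'l' at position 8: consonant
Total vowels: 3

3


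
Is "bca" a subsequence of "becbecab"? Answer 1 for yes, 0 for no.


Check if "bca" is a subsequence of "becbecab"
Greedy scan:
  Position 0 ('b'): matches sub[0] = 'b'
  Position 1 ('e'): no match needed
  Position 2 ('c'): matches sub[1] = 'c'
  Position 3 ('b'): no match needed
  Position 4 ('e'): no match needed
  Position 5 ('c'): no match needed
  Position 6 ('a'): matches sub[2] = 'a'
  Position 7 ('b'): no match needed
All 3 characters matched => is a subsequence

1


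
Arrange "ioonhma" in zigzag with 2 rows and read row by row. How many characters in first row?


Zigzag "ioonhma" into 2 rows:
Placing characters:
  'i' => row 0
  'o' => row 1
  'o' => row 0
  'n' => row 1
  'h' => row 0
  'm' => row 1
  'a' => row 0
Rows:
  Row 0: "ioha"
  Row 1: "onm"
First row length: 4

4


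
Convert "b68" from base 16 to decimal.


Input: "b68" in base 16
Positional expansion:
  Digit 'b' (value 11) x 16^2 = 2816
  Digit '6' (value 6) x 16^1 = 96
  Digit '8' (value 8) x 16^0 = 8
Sum = 2920

2920


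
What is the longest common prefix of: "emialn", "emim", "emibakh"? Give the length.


Words: emialn, emim, emibakh
  Position 0: all 'e' => match
  Position 1: all 'm' => match
  Position 2: all 'i' => match
  Position 3: ('a', 'm', 'b') => mismatch, stop
LCP = "emi" (length 3)

3


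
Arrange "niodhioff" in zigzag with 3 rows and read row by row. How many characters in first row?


Zigzag "niodhioff" into 3 rows:
Placing characters:
  'n' => row 0
  'i' => row 1
  'o' => row 2
  'd' => row 1
  'h' => row 0
  'i' => row 1
  'o' => row 2
  'f' => row 1
  'f' => row 0
Rows:
  Row 0: "nhf"
  Row 1: "idif"
  Row 2: "oo"
First row length: 3

3


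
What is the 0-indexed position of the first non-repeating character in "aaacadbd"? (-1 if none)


Input: aaacadbd
Character frequencies:
  'a': 4
  'b': 1
  'c': 1
  'd': 2
Scanning left to right for freq == 1:
  Position 0 ('a'): freq=4, skip
  Position 1 ('a'): freq=4, skip
  Position 2 ('a'): freq=4, skip
  Position 3 ('c'): unique! => answer = 3

3


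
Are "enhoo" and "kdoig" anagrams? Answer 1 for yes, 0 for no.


Strings: "enhoo", "kdoig"
Sorted first:  ehnoo
Sorted second: dgiko
Differ at position 0: 'e' vs 'd' => not anagrams

0


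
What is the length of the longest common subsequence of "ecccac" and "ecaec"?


LCS of "ecccac" and "ecaec"
DP table:
           e    c    a    e    c
      0    0    0    0    0    0
  e   0    1    1    1    1    1
  c   0    1    2    2    2    2
  c   0    1    2    2    2    3
  c   0    1    2    2    2    3
  a   0    1    2    3    3    3
  c   0    1    2    3    3    4
LCS length = dp[6][5] = 4

4


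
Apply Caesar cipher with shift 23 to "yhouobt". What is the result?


Caesar cipher: shift "yhouobt" by 23
  'y' (pos 24) + 23 = pos 21 = 'v'
  'h' (pos 7) + 23 = pos 4 = 'e'
  'o' (pos 14) + 23 = pos 11 = 'l'
  'u' (pos 20) + 23 = pos 17 = 'r'
  'o' (pos 14) + 23 = pos 11 = 'l'
  'b' (pos 1) + 23 = pos 24 = 'y'
  't' (pos 19) + 23 = pos 16 = 'q'
Result: velrlyq

velrlyq


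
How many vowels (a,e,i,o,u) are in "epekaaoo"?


Input: epekaaoo
Checking each character:
  'e' at position 0: vowel (running total: 1)
  'p' at position 1: consonant
  'e' at position 2: vowel (running total: 2)
  'k' at position 3: consonant
  'a' at position 4: vowel (running total: 3)
  'a' at position 5: vowel (running total: 4)
  'o' at position 6: vowel (running total: 5)
  'o' at position 7: vowel (running total: 6)
Total vowels: 6

6


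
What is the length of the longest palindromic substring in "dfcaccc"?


Input: "dfcaccc"
Checking substrings for palindromes:
  [2:5] "cac" (len 3) => palindrome
  [4:7] "ccc" (len 3) => palindrome
  [4:6] "cc" (len 2) => palindrome
  [5:7] "cc" (len 2) => palindrome
Longest palindromic substring: "cac" with length 3

3


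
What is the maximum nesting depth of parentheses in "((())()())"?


Input: "((())()())"
Tracking depth:
  Position 0 '(': depth becomes 1
  Position 1 '(': depth becomes 2
  Position 2 '(': depth becomes 3
  Position 3 ')': depth becomes 2
  Position 4 ')': depth becomes 1
  Position 5 '(': depth becomes 2
  Position 6 ')': depth becomes 1
  Position 7 '(': depth becomes 2
  Position 8 ')': depth becomes 1
  Position 9 ')': depth becomes 0
Maximum depth reached: 3

3


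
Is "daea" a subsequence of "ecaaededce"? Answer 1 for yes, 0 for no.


Check if "daea" is a subsequence of "ecaaededce"
Greedy scan:
  Position 0 ('e'): no match needed
  Position 1 ('c'): no match needed
  Position 2 ('a'): no match needed
  Position 3 ('a'): no match needed
  Position 4 ('e'): no match needed
  Position 5 ('d'): matches sub[0] = 'd'
  Position 6 ('e'): no match needed
  Position 7 ('d'): no match needed
  Position 8 ('c'): no match needed
  Position 9 ('e'): no match needed
Only matched 1/4 characters => not a subsequence

0


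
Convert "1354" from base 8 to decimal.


Input: "1354" in base 8
Positional expansion:
  Digit '1' (value 1) x 8^3 = 512
  Digit '3' (value 3) x 8^2 = 192
  Digit '5' (value 5) x 8^1 = 40
  Digit '4' (value 4) x 8^0 = 4
Sum = 748

748


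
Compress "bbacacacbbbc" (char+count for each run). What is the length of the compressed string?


Input: bbacacacbbbc
Runs:
  'b' x 2 => "b2"
  'a' x 1 => "a1"
  'c' x 1 => "c1"
  'a' x 1 => "a1"
  'c' x 1 => "c1"
  'a' x 1 => "a1"
  'c' x 1 => "c1"
  'b' x 3 => "b3"
  'c' x 1 => "c1"
Compressed: "b2a1c1a1c1a1c1b3c1"
Compressed length: 18

18


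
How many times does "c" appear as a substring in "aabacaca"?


Searching for "c" in "aabacaca"
Scanning each position:
  Position 0: "a" => no
  Position 1: "a" => no
  Position 2: "b" => no
  Position 3: "a" => no
  Position 4: "c" => MATCH
  Position 5: "a" => no
  Position 6: "c" => MATCH
  Position 7: "a" => no
Total occurrences: 2

2


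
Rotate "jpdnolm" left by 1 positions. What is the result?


Input: "jpdnolm", rotate left by 1
First 1 characters: "j"
Remaining characters: "pdnolm"
Concatenate remaining + first: "pdnolm" + "j" = "pdnolmj"

pdnolmj


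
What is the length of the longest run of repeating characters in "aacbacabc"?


Input: "aacbacabc"
Scanning for longest run:
  Position 1 ('a'): continues run of 'a', length=2
  Position 2 ('c'): new char, reset run to 1
  Position 3 ('b'): new char, reset run to 1
  Position 4 ('a'): new char, reset run to 1
  Position 5 ('c'): new char, reset run to 1
  Position 6 ('a'): new char, reset run to 1
  Position 7 ('b'): new char, reset run to 1
  Position 8 ('c'): new char, reset run to 1
Longest run: 'a' with length 2

2


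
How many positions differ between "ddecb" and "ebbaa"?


Comparing "ddecb" and "ebbaa" position by position:
  Position 0: 'd' vs 'e' => DIFFER
  Position 1: 'd' vs 'b' => DIFFER
  Position 2: 'e' vs 'b' => DIFFER
  Position 3: 'c' vs 'a' => DIFFER
  Position 4: 'b' vs 'a' => DIFFER
Positions that differ: 5

5


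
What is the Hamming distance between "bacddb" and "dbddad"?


Comparing "bacddb" and "dbddad" position by position:
  Position 0: 'b' vs 'd' => differ
  Position 1: 'a' vs 'b' => differ
  Position 2: 'c' vs 'd' => differ
  Position 3: 'd' vs 'd' => same
  Position 4: 'd' vs 'a' => differ
  Position 5: 'b' vs 'd' => differ
Total differences (Hamming distance): 5

5


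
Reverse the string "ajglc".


Input: ajglc
Reading characters right to left:
  Position 4: 'c'
  Position 3: 'l'
  Position 2: 'g'
  Position 1: 'j'
  Position 0: 'a'
Reversed: clgja

clgja


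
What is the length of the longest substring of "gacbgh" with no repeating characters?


Input: "gacbgh"
Sliding window (track last position of each char):
  Position 0 ('g'): window [0,0] length 1 -- new best
  Position 1 ('a'): window [0,1] length 2 -- new best
  Position 2 ('c'): window [0,2] length 3 -- new best
  Position 3 ('b'): window [0,3] length 4 -- new best
  Position 4 ('g'): repeat (last at 0), move window start to 1
  Position 4 ('g'): window [1,4] length 4
  Position 5 ('h'): window [1,5] length 5 -- new best
Longest substring with no repeats: "acbgh" with length 5

5


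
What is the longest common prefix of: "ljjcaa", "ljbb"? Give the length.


Words: ljjcaa, ljbb
  Position 0: all 'l' => match
  Position 1: all 'j' => match
  Position 2: ('j', 'b') => mismatch, stop
LCP = "lj" (length 2)

2


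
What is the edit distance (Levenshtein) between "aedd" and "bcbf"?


Computing edit distance: "aedd" -> "bcbf"
DP table:
           b    c    b    f
      0    1    2    3    4
  a   1    1    2    3    4
  e   2    2    2    3    4
  d   3    3    3    3    4
  d   4    4    4    4    4
Edit distance = dp[4][4] = 4

4


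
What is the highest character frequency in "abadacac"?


Input: abadacac
Character counts:
  'a': 4
  'b': 1
  'c': 2
  'd': 1
Maximum frequency: 4

4


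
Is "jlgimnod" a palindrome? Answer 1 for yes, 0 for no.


Input: jlgimnod
Reversed: donmiglj
  Compare pos 0 ('j') with pos 7 ('d'): MISMATCH
  Compare pos 1 ('l') with pos 6 ('o'): MISMATCH
  Compare pos 2 ('g') with pos 5 ('n'): MISMATCH
  Compare pos 3 ('i') with pos 4 ('m'): MISMATCH
Result: not a palindrome

0
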